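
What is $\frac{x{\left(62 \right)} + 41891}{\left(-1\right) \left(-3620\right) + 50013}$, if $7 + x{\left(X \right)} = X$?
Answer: $\frac{41946}{53633} \approx 0.78209$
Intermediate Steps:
$x{\left(X \right)} = -7 + X$
$\frac{x{\left(62 \right)} + 41891}{\left(-1\right) \left(-3620\right) + 50013} = \frac{\left(-7 + 62\right) + 41891}{\left(-1\right) \left(-3620\right) + 50013} = \frac{55 + 41891}{3620 + 50013} = \frac{41946}{53633}$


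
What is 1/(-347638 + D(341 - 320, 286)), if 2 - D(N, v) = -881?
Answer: -1/346755 ≈ -2.8839e-6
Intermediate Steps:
D(N, v) = 883 (D(N, v) = 2 - 1*(-881) = 2 + 881 = 883)
1/(-347638 + D(341 - 320, 286)) = 1/(-347638 + 883) = 1/(-346755) = -1/346755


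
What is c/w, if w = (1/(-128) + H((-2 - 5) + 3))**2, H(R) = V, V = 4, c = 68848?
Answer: 1128005632/261121 ≈ 4319.9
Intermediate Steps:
H(R) = 4
w = 261121/16384 (w = (1/(-128) + 4)**2 = (-1/128 + 4)**2 = (511/128)**2 = 261121/16384 ≈ 15.938)
c/w = 68848/(261121/16384) = 68848*(16384/261121) = 1128005632/261121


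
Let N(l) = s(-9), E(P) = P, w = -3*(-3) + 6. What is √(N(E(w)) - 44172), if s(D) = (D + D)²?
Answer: 6*I*√1218 ≈ 209.4*I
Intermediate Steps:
w = 15 (w = 9 + 6 = 15)
s(D) = 4*D² (s(D) = (2*D)² = 4*D²)
N(l) = 324 (N(l) = 4*(-9)² = 4*81 = 324)
√(N(E(w)) - 44172) = √(324 - 44172) = √(-43848) = 6*I*√1218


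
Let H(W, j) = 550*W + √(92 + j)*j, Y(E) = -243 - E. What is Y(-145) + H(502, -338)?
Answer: 276002 - 338*I*√246 ≈ 2.76e+5 - 5301.3*I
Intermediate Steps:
H(W, j) = 550*W + j*√(92 + j)
Y(-145) + H(502, -338) = (-243 - 1*(-145)) + (550*502 - 338*√(92 - 338)) = (-243 + 145) + (276100 - 338*I*√246) = -98 + (276100 - 338*I*√246) = 276002 - 338*I*√246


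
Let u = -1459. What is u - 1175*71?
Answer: -84884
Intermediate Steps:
u - 1175*71 = -1459 - 1175*71 = -1459 - 83425 = -84884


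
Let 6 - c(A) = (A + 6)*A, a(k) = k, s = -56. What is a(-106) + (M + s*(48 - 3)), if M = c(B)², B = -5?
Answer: -2505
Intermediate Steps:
c(A) = 6 - A*(6 + A) (c(A) = 6 - (A + 6)*A = 6 - (6 + A)*A = 6 - A*(6 + A))
M = 121 (M = (6 - 1*(-5)² - 6*(-5))² = (6 - 1*25 + 30)² = (6 - 25 + 30)² = 11² = 121)
a(-106) + (M + s*(48 - 3)) = -106 + (121 - 56*(48 - 3)) = -106 + (121 - 56*45) = -106 + (121 - 2520) = -106 - 2399 = -2505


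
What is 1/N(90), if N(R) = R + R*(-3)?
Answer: -1/180 ≈ -0.0055556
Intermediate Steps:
N(R) = -2*R (N(R) = R - 3*R = -2*R)
1/N(90) = 1/(-2*90) = 1/(-180) = -1/180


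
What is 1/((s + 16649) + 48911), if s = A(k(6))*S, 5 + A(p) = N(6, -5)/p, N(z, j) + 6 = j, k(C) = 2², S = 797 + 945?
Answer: 2/104119 ≈ 1.9209e-5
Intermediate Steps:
S = 1742
k(C) = 4
N(z, j) = -6 + j
A(p) = -5 - 11/p (A(p) = -5 + (-6 - 5)/p = -5 - 11/p)
s = -27001/2 (s = (-5 - 11/4)*1742 = -31/4*1742 = -27001/2 ≈ -13501.)
1/((s + 16649) + 48911) = 1/((-27001/2 + 16649) + 48911) = 1/(6297/2 + 48911) = 1/(104119/2) = 2/104119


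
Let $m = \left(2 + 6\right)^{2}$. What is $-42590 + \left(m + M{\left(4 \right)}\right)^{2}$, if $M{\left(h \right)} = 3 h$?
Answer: $-36814$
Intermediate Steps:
$m = 64$ ($m = 8^{2} = 64$)
$-42590 + \left(m + M{\left(4 \right)}\right)^{2} = -42590 + \left(64 + 3 \cdot 4\right)^{2} = -42590 + \left(64 + 12\right)^{2} = -42590 + 76^{2} = -42590 + 5776 = -36814$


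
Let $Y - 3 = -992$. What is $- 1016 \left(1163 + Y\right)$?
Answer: $-176784$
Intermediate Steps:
$Y = -989$ ($Y = 3 - 992 = -989$)
$- 1016 \left(1163 + Y\right) = - 1016 \left(1163 - 989\right) = \left(-1016\right) 174 = -176784$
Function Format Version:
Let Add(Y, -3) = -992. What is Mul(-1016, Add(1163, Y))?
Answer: -176784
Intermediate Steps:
Y = -989 (Y = Add(3, -992) = -989)
Mul(-1016, Add(1163, Y)) = Mul(-1016, Add(1163, -989)) = Mul(-1016, 174) = -176784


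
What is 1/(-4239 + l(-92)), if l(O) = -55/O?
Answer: -92/389933 ≈ -0.00023594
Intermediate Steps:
1/(-4239 + l(-92)) = 1/(-4239 - 55/(-92)) = 1/(-4239 - 55*(-1/92)) = 1/(-4239 + 55/92) = 1/(-389933/92) = -92/389933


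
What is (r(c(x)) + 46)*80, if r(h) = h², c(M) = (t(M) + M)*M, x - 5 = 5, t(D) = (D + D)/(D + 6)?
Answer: 1016180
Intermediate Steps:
t(D) = 2*D/(6 + D) (t(D) = (2*D)/(6 + D) = 2*D/(6 + D))
x = 10 (x = 5 + 5 = 10)
c(M) = M*(M + 2*M/(6 + M)) (c(M) = (2*M/(6 + M) + M)*M = (M + 2*M/(6 + M))*M = M*(M + 2*M/(6 + M)))
(r(c(x)) + 46)*80 = ((10²*(8 + 10)/(6 + 10))² + 46)*80 = ((100*18/16)² + 46)*80 = ((100*(1/16)*18)² + 46)*80 = ((225/2)² + 46)*80 = (50625/4 + 46)*80 = (50809/4)*80 = 1016180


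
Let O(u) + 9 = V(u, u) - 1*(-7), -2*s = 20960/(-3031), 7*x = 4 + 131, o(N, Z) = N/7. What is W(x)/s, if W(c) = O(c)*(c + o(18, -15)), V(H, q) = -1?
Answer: -198747/10480 ≈ -18.964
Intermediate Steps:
o(N, Z) = N/7 (o(N, Z) = N*(⅐) = N/7)
x = 135/7 (x = (4 + 131)/7 = (⅐)*135 = 135/7 ≈ 19.286)
s = 10480/3031 (s = -10480/(-3031) = -10480*(-1)/3031 = -½*(-20960/3031) = 10480/3031 ≈ 3.4576)
O(u) = -3 (O(u) = -9 + (-1 - 1*(-7)) = -9 + (-1 + 7) = -9 + 6 = -3)
W(c) = -54/7 - 3*c (W(c) = -3*(c + (⅐)*18) = -3*(c + 18/7) = -3*(18/7 + c) = -54/7 - 3*c)
W(x)/s = (-54/7 - 3*135/7)/(10480/3031) = (-54/7 - 405/7)*(3031/10480) = -459/7*3031/10480 = -198747/10480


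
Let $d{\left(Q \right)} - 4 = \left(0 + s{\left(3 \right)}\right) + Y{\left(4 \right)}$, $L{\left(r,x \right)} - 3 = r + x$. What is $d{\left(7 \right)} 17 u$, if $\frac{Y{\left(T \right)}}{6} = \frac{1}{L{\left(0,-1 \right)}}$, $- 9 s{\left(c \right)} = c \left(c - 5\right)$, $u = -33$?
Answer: $-4301$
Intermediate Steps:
$L{\left(r,x \right)} = 3 + r + x$ ($L{\left(r,x \right)} = 3 + \left(r + x\right) = 3 + r + x$)
$s{\left(c \right)} = - \frac{c \left(-5 + c\right)}{9}$ ($s{\left(c \right)} = - \frac{c \left(c - 5\right)}{9} = - \frac{c \left(-5 + c\right)}{9}$)
$Y{\left(T \right)} = 3$ ($Y{\left(T \right)} = \frac{6}{3 + 0 - 1} = \frac{6}{2} = 6 \cdot \frac{1}{2} = 3$)
$d{\left(Q \right)} = \frac{23}{3}$ ($d{\left(Q \right)} = 4 + \left(\left(0 + \frac{1}{9} \cdot 3 \left(5 - 3\right)\right) + 3\right) = 4 + \left(\left(0 + \frac{1}{9} \cdot 3 \cdot 2\right) + 3\right) = 4 + \left(\left(0 + \frac{2}{3}\right) + 3\right) = 4 + \left(\frac{2}{3} + 3\right) = 4 + \frac{11}{3} = \frac{23}{3}$)
$d{\left(7 \right)} 17 u = \frac{23}{3} \cdot 17 \left(-33\right) = \frac{391}{3} \left(-33\right) = -4301$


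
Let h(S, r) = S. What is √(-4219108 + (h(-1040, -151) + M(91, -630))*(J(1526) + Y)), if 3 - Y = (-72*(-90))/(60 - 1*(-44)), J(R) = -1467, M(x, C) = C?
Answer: 2*I*√70564858/13 ≈ 1292.4*I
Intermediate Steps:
Y = -771/13 (Y = 3 - (-72*(-90))/(60 - 1*(-44)) = 3 - 6480/(60 + 44) = 3 - 6480/104 = 3 - 1*810/13 = 3 - 810/13 = -771/13 ≈ -59.308)
√(-4219108 + (h(-1040, -151) + M(91, -630))*(J(1526) + Y)) = √(-4219108 + (-1040 - 630)*(-1467 - 771/13)) = √(-4219108 - 1670*(-19842/13)) = √(-4219108 + 33136140/13) = √(-21712264/13) = 2*I*√70564858/13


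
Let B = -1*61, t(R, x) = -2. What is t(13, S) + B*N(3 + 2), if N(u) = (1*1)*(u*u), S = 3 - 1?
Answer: -1527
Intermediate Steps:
S = 2
B = -61
N(u) = u**2 (N(u) = 1*u**2 = u**2)
t(13, S) + B*N(3 + 2) = -2 - 61*(3 + 2)**2 = -2 - 61*5**2 = -2 - 61*25 = -2 - 1525 = -1527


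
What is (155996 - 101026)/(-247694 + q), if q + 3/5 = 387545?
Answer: 137425/349626 ≈ 0.39306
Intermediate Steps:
q = 1937722/5 (q = -3/5 + 387545 = 1937722/5 ≈ 3.8754e+5)
(155996 - 101026)/(-247694 + q) = (155996 - 101026)/(-247694 + 1937722/5) = 54970/(699252/5) = 54970*(5/699252) = 137425/349626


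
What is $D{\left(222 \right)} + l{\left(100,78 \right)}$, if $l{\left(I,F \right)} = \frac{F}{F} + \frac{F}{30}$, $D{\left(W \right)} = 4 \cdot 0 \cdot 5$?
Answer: $\frac{18}{5} \approx 3.6$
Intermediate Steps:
$D{\left(W \right)} = 0$ ($D{\left(W \right)} = 0 \cdot 5 = 0$)
$l{\left(I,F \right)} = 1 + \frac{F}{30}$ ($l{\left(I,F \right)} = 1 + F \frac{1}{30} = 1 + \frac{F}{30}$)
$D{\left(222 \right)} + l{\left(100,78 \right)} = 0 + \left(1 + \frac{1}{30} \cdot 78\right) = 0 + \left(1 + \frac{13}{5}\right) = 0 + \frac{18}{5} = \frac{18}{5}$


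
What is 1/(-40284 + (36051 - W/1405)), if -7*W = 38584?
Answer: -1405/5941853 ≈ -0.00023646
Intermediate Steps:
W = -5512 (W = -⅐*38584 = -5512)
1/(-40284 + (36051 - W/1405)) = 1/(-40284 + (36051 - (-5512)/1405)) = 1/(-40284 + (36051 - 1*(-5512/1405))) = 1/(-40284 + (36051 + 5512/1405)) = 1/(-40284 + 50657167/1405) = 1/(-5941853/1405) = -1405/5941853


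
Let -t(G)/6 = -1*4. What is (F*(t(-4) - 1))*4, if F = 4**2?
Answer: 1472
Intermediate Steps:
t(G) = 24 (t(G) = -(-6)*4 = -6*(-4) = 24)
F = 16
(F*(t(-4) - 1))*4 = (16*(24 - 1))*4 = (16*23)*4 = 368*4 = 1472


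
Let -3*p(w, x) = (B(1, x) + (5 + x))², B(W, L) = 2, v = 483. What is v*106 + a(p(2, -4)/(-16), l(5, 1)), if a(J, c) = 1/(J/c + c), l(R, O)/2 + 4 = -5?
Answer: 88521246/1729 ≈ 51198.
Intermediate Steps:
l(R, O) = -18 (l(R, O) = -8 + 2*(-5) = -8 - 10 = -18)
p(w, x) = -(7 + x)²/3 (p(w, x) = -(2 + (5 + x))²/3 = -(7 + x)²/3)
a(J, c) = 1/(c + J/c)
v*106 + a(p(2, -4)/(-16), l(5, 1)) = 483*106 - 18/(-(7 - 4)²/3/(-16) + (-18)²) = 51198 - 18/(-⅓*3²*(-1/16) + 324) = 51198 - 18/(-⅓*9*(-1/16) + 324) = 51198 - 18/(-3*(-1/16) + 324) = 51198 - 18/(3/16 + 324) = 51198 - 18/5187/16 = 51198 - 18*16/5187 = 51198 - 96/1729 = 88521246/1729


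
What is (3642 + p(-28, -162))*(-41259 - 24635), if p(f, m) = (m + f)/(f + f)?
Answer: -3362933237/14 ≈ -2.4021e+8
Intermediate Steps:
p(f, m) = (f + m)/(2*f) (p(f, m) = (f + m)/((2*f)) = (f + m)*(1/(2*f)) = (f + m)/(2*f))
(3642 + p(-28, -162))*(-41259 - 24635) = (3642 + (½)*(-28 - 162)/(-28))*(-41259 - 24635) = (3642 + (½)*(-1/28)*(-190))*(-65894) = (3642 + 95/28)*(-65894) = (102071/28)*(-65894) = -3362933237/14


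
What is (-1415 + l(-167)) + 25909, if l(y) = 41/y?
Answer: 4090457/167 ≈ 24494.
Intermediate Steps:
(-1415 + l(-167)) + 25909 = (-1415 + 41/(-167)) + 25909 = (-1415 + 41*(-1/167)) + 25909 = (-1415 - 41/167) + 25909 = -236346/167 + 25909 = 4090457/167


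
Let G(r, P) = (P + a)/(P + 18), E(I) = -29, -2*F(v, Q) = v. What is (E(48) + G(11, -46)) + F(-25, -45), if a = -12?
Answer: -101/7 ≈ -14.429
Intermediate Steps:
F(v, Q) = -v/2
G(r, P) = (-12 + P)/(18 + P) (G(r, P) = (P - 12)/(P + 18) = (-12 + P)/(18 + P))
(E(48) + G(11, -46)) + F(-25, -45) = (-29 + (-12 - 46)/(18 - 46)) - 1/2*(-25) = (-29 - 58/(-28)) + 25/2 = (-29 - 1/28*(-58)) + 25/2 = (-29 + 29/14) + 25/2 = -377/14 + 25/2 = -101/7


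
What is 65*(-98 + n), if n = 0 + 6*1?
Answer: -5980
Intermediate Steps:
n = 6 (n = 0 + 6 = 6)
65*(-98 + n) = 65*(-98 + 6) = 65*(-92) = -5980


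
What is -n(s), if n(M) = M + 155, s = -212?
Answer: 57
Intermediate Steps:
n(M) = 155 + M
-n(s) = -(155 - 212) = -1*(-57) = 57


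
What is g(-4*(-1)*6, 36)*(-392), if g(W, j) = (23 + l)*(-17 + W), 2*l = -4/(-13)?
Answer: -825944/13 ≈ -63534.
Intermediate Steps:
l = 2/13 (l = (-4/(-13))/2 = (-4*(-1/13))/2 = (½)*(4/13) = 2/13 ≈ 0.15385)
g(W, j) = -5117/13 + 301*W/13 (g(W, j) = (23 + 2/13)*(-17 + W) = 301*(-17 + W)/13 = -5117/13 + 301*W/13)
g(-4*(-1)*6, 36)*(-392) = (-5117/13 + 301*(-4*(-1)*6)/13)*(-392) = (-5117/13 + 301*(4*6)/13)*(-392) = (-5117/13 + (301/13)*24)*(-392) = (-5117/13 + 7224/13)*(-392) = (2107/13)*(-392) = -825944/13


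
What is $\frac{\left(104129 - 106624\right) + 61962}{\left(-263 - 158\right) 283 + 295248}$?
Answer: $\frac{59467}{176105} \approx 0.33768$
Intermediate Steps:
$\frac{\left(104129 - 106624\right) + 61962}{\left(-263 - 158\right) 283 + 295248} = \frac{-2495 + 61962}{\left(-421\right) 283 + 295248} = \frac{59467}{-119143 + 295248} = \frac{59467}{176105}$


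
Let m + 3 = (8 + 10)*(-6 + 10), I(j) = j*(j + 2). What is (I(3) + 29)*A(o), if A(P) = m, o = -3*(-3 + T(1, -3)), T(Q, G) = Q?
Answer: 3036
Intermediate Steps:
I(j) = j*(2 + j)
o = 6 (o = -3*(-3 + 1) = -3*(-2) = 6)
m = 69 (m = -3 + (8 + 10)*(-6 + 10) = -3 + 18*4 = -3 + 72 = 69)
A(P) = 69
(I(3) + 29)*A(o) = (3*(2 + 3) + 29)*69 = (3*5 + 29)*69 = (15 + 29)*69 = 44*69 = 3036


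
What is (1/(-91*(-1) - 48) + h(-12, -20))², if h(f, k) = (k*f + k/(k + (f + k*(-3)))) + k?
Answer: 4357584144/90601 ≈ 48096.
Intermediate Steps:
h(f, k) = k + f*k + k/(f - 2*k) (h(f, k) = (f*k + k/(k + (f - 3*k))) + k = (f*k + k/(f - 2*k)) + k = k + f*k + k/(f - 2*k))
(1/(-91*(-1) - 48) + h(-12, -20))² = (1/(-91*(-1) - 48) - 20*(1 - 12 + (-12)² - 2*(-20) - 2*(-12)*(-20))/(-12 - 2*(-20)))² = (1/(91 - 48) - 20*(1 - 12 + 144 + 40 - 480)/(-12 + 40))² = (1/43 - 20*(-307)/28)² = (1/43 - 20*1/28*(-307))² = (1/43 + 1535/7)² = (66012/301)² = 4357584144/90601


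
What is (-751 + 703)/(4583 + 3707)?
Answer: -24/4145 ≈ -0.0057901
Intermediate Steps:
(-751 + 703)/(4583 + 3707) = -48/8290 = -48*1/8290 = -24/4145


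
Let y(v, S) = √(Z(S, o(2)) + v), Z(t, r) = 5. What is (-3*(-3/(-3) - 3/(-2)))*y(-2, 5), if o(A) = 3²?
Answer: -15*√3/2 ≈ -12.990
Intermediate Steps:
o(A) = 9
y(v, S) = √(5 + v)
(-3*(-3/(-3) - 3/(-2)))*y(-2, 5) = (-3*(-3/(-3) - 3/(-2)))*√(5 - 2) = (-3*(-3*(-⅓) - 3*(-½)))*√3 = (-3*(1 + 3/2))*√3 = (-3*5/2)*√3 = -15*√3/2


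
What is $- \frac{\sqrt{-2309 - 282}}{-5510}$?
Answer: $\frac{i \sqrt{2591}}{5510} \approx 0.0092381 i$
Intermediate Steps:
$- \frac{\sqrt{-2309 - 282}}{-5510} = - \frac{\sqrt{-2591} \left(-1\right)}{5510} = - \frac{i \sqrt{2591} \left(-1\right)}{5510} = - \frac{\left(-1\right) i \sqrt{2591}}{5510} = \frac{i \sqrt{2591}}{5510}$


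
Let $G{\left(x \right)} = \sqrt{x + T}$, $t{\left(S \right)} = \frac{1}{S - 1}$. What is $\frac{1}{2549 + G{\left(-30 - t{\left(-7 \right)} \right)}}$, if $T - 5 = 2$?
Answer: $\frac{20392}{51979391} - \frac{2 i \sqrt{366}}{51979391} \approx 0.00039231 - 7.361 \cdot 10^{-7} i$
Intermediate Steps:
$T = 7$ ($T = 5 + 2 = 7$)
$t{\left(S \right)} = \frac{1}{-1 + S}$
$G{\left(x \right)} = \sqrt{7 + x}$ ($G{\left(x \right)} = \sqrt{x + 7} = \sqrt{7 + x}$)
$\frac{1}{2549 + G{\left(-30 - t{\left(-7 \right)} \right)}} = \frac{1}{2549 + \sqrt{7 - \left(30 + \frac{1}{-1 - 7}\right)}} = \frac{1}{2549 + \sqrt{7 - \frac{239}{8}}} = \frac{1}{2549 + \sqrt{- \frac{183}{8}}} = \frac{1}{2549 + \frac{i \sqrt{366}}{4}}$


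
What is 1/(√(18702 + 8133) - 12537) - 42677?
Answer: -2235556891685/52383178 - √26835/157149534 ≈ -42677.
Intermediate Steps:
1/(√(18702 + 8133) - 12537) - 42677 = 1/(√26835 - 12537) - 42677 = 1/(-12537 + √26835) - 42677 = -42677 + 1/(-12537 + √26835)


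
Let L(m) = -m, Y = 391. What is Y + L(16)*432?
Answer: -6521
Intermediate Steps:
Y + L(16)*432 = 391 - 1*16*432 = 391 - 16*432 = 391 - 6912 = -6521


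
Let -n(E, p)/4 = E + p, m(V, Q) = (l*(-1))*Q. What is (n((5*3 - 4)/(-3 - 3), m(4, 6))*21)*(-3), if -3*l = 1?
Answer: 42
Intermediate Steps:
l = -1/3 (l = -1/3*1 = -1/3 ≈ -0.33333)
m(V, Q) = Q/3 (m(V, Q) = (-1/3*(-1))*Q = Q/3)
n(E, p) = -4*E - 4*p (n(E, p) = -4*(E + p) = -4*E - 4*p)
(n((5*3 - 4)/(-3 - 3), m(4, 6))*21)*(-3) = ((-4*(5*3 - 4)/(-3 - 3) - 4*6/3)*21)*(-3) = ((-4*(15 - 4)/(-6) - 4*2)*21)*(-3) = ((-44*(-1)/6 - 8)*21)*(-3) = ((-4*(-11/6) - 8)*21)*(-3) = ((22/3 - 8)*21)*(-3) = -2/3*21*(-3) = -14*(-3) = 42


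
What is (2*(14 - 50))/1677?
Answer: -24/559 ≈ -0.042934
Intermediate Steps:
(2*(14 - 50))/1677 = (2*(-36))*(1/1677) = -72*1/1677 = -24/559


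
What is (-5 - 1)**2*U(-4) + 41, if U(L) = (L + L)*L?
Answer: 1193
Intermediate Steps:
U(L) = 2*L**2 (U(L) = (2*L)*L = 2*L**2)
(-5 - 1)**2*U(-4) + 41 = (-5 - 1)**2*(2*(-4)**2) + 41 = (-6)**2*(2*16) + 41 = 36*32 + 41 = 1152 + 41 = 1193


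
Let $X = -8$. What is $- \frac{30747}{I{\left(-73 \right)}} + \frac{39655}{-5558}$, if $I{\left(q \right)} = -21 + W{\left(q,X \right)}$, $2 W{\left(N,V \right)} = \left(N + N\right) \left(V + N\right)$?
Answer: $- \frac{9631883}{779708} \approx -12.353$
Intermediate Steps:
$W{\left(N,V \right)} = N \left(N + V\right)$ ($W{\left(N,V \right)} = \frac{\left(N + N\right) \left(V + N\right)}{2} = \frac{2 N \left(N + V\right)}{2} = N \left(N + V\right)$)
$I{\left(q \right)} = -21 + q \left(-8 + q\right)$ ($I{\left(q \right)} = -21 + q \left(q - 8\right) = -21 + q \left(-8 + q\right)$)
$- \frac{30747}{I{\left(-73 \right)}} + \frac{39655}{-5558} = - \frac{30747}{-21 - 73 \left(-8 - 73\right)} + \frac{39655}{-5558} = - \frac{30747}{-21 - -5913} + 39655 \left(- \frac{1}{5558}\right) = - \frac{30747}{-21 + 5913} - \frac{5665}{794} = - \frac{30747}{5892} - \frac{5665}{794} = \left(-30747\right) \frac{1}{5892} - \frac{5665}{794} = - \frac{10249}{1964} - \frac{5665}{794} = - \frac{9631883}{779708}$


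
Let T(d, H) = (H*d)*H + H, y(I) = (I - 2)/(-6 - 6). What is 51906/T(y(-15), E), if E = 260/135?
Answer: 56759211/7852 ≈ 7228.6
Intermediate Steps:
y(I) = 1/6 - I/12 (y(I) = (-2 + I)/(-12) = (-2 + I)*(-1/12) = 1/6 - I/12)
E = 52/27 (E = 260*(1/135) = 52/27 ≈ 1.9259)
T(d, H) = H + d*H**2 (T(d, H) = d*H**2 + H = H + d*H**2)
51906/T(y(-15), E) = 51906/((52*(1 + 52*(1/6 - 1/12*(-15))/27)/27)) = 51906/((52*(1 + 52*(1/6 + 5/4)/27)/27)) = 51906/((52*(1 + (52/27)*(17/12))/27)) = 51906/((52*(1 + 221/81)/27)) = 51906/(((52/27)*(302/81))) = 51906/(15704/2187) = 51906*(2187/15704) = 56759211/7852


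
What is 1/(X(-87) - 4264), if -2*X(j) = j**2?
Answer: -2/16097 ≈ -0.00012425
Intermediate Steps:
X(j) = -j**2/2
1/(X(-87) - 4264) = 1/(-1/2*(-87)**2 - 4264) = 1/(-1/2*7569 - 4264) = 1/(-7569/2 - 4264) = 1/(-16097/2) = -2/16097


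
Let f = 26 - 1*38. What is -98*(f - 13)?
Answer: 2450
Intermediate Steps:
f = -12 (f = 26 - 38 = -12)
-98*(f - 13) = -98*(-12 - 13) = -98*(-25) = 2450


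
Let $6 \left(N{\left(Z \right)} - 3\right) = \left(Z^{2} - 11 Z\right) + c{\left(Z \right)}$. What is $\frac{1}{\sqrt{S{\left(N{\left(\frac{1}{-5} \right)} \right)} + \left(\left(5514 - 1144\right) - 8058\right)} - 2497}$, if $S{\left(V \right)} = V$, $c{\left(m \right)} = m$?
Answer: $- \frac{124850}{311934683} - \frac{5 i \sqrt{368466}}{311934683} \approx -0.00040024 - 9.7298 \cdot 10^{-6} i$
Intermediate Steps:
$N{\left(Z \right)} = 3 - \frac{5 Z}{3} + \frac{Z^{2}}{6}$ ($N{\left(Z \right)} = 3 + \frac{\left(Z^{2} - 11 Z\right) + Z}{6} = 3 + \frac{Z^{2} - 10 Z}{6} = 3 + \left(- \frac{5 Z}{3} + \frac{Z^{2}}{6}\right) = 3 - \frac{5 Z}{3} + \frac{Z^{2}}{6}$)
$\frac{1}{\sqrt{S{\left(N{\left(\frac{1}{-5} \right)} \right)} + \left(\left(5514 - 1144\right) - 8058\right)} - 2497} = \frac{1}{\sqrt{\left(3 - \frac{5}{3 \left(-5\right)} + \frac{\left(\frac{1}{-5}\right)^{2}}{6}\right) + \left(\left(5514 - 1144\right) - 8058\right)} - 2497} = \frac{1}{\sqrt{\left(3 - - \frac{1}{3} + \frac{\left(- \frac{1}{5}\right)^{2}}{6}\right) + \left(4370 - 8058\right)} - 2497} = \frac{1}{\sqrt{\left(3 + \frac{1}{3} + \frac{1}{6} \cdot \frac{1}{25}\right) - 3688} - 2497} = \frac{1}{\sqrt{\left(3 + \frac{1}{3} + \frac{1}{150}\right) - 3688} - 2497} = \frac{1}{\sqrt{\frac{167}{50} - 3688} - 2497} = \frac{1}{\sqrt{- \frac{184233}{50}} - 2497} = \frac{1}{\frac{i \sqrt{368466}}{10} - 2497} = \frac{1}{-2497 + \frac{i \sqrt{368466}}{10}}$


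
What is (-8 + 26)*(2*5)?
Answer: 180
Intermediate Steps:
(-8 + 26)*(2*5) = 18*10 = 180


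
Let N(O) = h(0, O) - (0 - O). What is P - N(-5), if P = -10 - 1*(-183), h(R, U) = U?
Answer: 183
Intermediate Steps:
P = 173 (P = -10 + 183 = 173)
N(O) = 2*O (N(O) = O - (0 - O) = O - (-1)*O = O + O = 2*O)
P - N(-5) = 173 - 2*(-5) = 173 - 1*(-10) = 173 + 10 = 183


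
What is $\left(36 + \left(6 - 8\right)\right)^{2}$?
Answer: $1156$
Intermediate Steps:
$\left(36 + \left(6 - 8\right)\right)^{2} = \left(36 - 2\right)^{2} = 34^{2} = 1156$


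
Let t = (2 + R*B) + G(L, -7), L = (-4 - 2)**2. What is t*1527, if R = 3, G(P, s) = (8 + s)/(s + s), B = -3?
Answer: -151173/14 ≈ -10798.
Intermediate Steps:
L = 36 (L = (-6)**2 = 36)
G(P, s) = (8 + s)/(2*s) (G(P, s) = (8 + s)/((2*s)) = (8 + s)*(1/(2*s)) = (8 + s)/(2*s))
t = -99/14 (t = (2 + 3*(-3)) + (1/2)*(8 - 7)/(-7) = (2 - 9) + (1/2)*(-1/7)*1 = -7 - 1/14 = -99/14 ≈ -7.0714)
t*1527 = -99/14*1527 = -151173/14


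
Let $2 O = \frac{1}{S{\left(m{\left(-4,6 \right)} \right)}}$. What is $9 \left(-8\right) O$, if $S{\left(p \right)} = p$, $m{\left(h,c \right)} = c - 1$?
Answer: $- \frac{36}{5} \approx -7.2$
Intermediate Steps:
$m{\left(h,c \right)} = -1 + c$
$O = \frac{1}{10}$ ($O = \frac{1}{2 \left(-1 + 6\right)} = \frac{1}{2 \cdot 5} = \frac{1}{2} \cdot \frac{1}{5} = \frac{1}{10} \approx 0.1$)
$9 \left(-8\right) O = 9 \left(-8\right) \frac{1}{10} = \left(-72\right) \frac{1}{10} = - \frac{36}{5}$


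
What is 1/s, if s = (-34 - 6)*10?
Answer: -1/400 ≈ -0.0025000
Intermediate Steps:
s = -400 (s = -40*10 = -400)
1/s = 1/(-400) = -1/400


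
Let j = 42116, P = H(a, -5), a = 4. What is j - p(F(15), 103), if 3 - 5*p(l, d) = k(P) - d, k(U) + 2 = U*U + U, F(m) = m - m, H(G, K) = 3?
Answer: 210484/5 ≈ 42097.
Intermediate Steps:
P = 3
F(m) = 0
k(U) = -2 + U + U² (k(U) = -2 + (U*U + U) = -2 + (U² + U) = -2 + (U + U²) = -2 + U + U²)
p(l, d) = -7/5 + d/5 (p(l, d) = ⅗ - ((-2 + 3 + 3²) - d)/5 = ⅗ - ((-2 + 3 + 9) - d)/5 = ⅗ - (10 - d)/5 = ⅗ + (-2 + d/5) = -7/5 + d/5)
j - p(F(15), 103) = 42116 - (-7/5 + (⅕)*103) = 42116 - (-7/5 + 103/5) = 42116 - 1*96/5 = 42116 - 96/5 = 210484/5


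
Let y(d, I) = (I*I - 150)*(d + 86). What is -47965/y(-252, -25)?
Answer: 9593/15770 ≈ 0.60831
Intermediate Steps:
y(d, I) = (-150 + I²)*(86 + d) (y(d, I) = (I² - 150)*(86 + d) = (-150 + I²)*(86 + d))
-47965/y(-252, -25) = -47965/(-12900 - 150*(-252) + 86*(-25)² - 252*(-25)²) = -47965/(-12900 + 37800 + 86*625 - 252*625) = -47965/(-12900 + 37800 + 53750 - 157500) = -47965/(-78850) = -47965*(-1/78850) = 9593/15770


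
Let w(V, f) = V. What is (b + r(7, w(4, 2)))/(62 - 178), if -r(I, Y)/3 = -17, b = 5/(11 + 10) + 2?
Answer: -559/1218 ≈ -0.45895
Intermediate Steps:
b = 47/21 (b = 5/21 + 2 = 47/21 ≈ 2.2381)
r(I, Y) = 51 (r(I, Y) = -3*(-17) = 51)
(b + r(7, w(4, 2)))/(62 - 178) = (47/21 + 51)/(62 - 178) = (1118/21)/(-116) = (1118/21)*(-1/116) = -559/1218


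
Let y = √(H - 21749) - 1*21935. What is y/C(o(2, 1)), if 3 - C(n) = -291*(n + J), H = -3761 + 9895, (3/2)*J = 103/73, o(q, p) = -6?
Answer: 1601255/107257 - 219*I*√1735/107257 ≈ 14.929 - 0.085049*I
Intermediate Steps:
J = 206/219 (J = 2*(103/73)/3 = 2*(103*(1/73))/3 = (⅔)*(103/73) = 206/219 ≈ 0.94064)
H = 6134
C(n) = 20201/73 + 291*n (C(n) = 3 - (-291)*(n + 206/219) = 3 - (-291)*(206/219 + n) = 3 - (-19982/73 - 291*n) = 3 + (19982/73 + 291*n) = 20201/73 + 291*n)
y = -21935 + 3*I*√1735 (y = √(6134 - 21749) - 1*21935 = √(-15615) - 21935 = 3*I*√1735 - 21935 = -21935 + 3*I*√1735 ≈ -21935.0 + 124.96*I)
y/C(o(2, 1)) = (-21935 + 3*I*√1735)/(20201/73 + 291*(-6)) = (-21935 + 3*I*√1735)/(20201/73 - 1746) = (-21935 + 3*I*√1735)/(-107257/73) = (-21935 + 3*I*√1735)*(-73/107257) = 1601255/107257 - 219*I*√1735/107257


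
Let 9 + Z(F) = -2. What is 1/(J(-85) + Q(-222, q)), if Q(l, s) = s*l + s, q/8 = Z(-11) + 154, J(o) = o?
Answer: -1/252909 ≈ -3.9540e-6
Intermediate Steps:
Z(F) = -11 (Z(F) = -9 - 2 = -11)
q = 1144 (q = 8*(-11 + 154) = 8*143 = 1144)
Q(l, s) = s + l*s (Q(l, s) = l*s + s = s + l*s)
1/(J(-85) + Q(-222, q)) = 1/(-85 + 1144*(1 - 222)) = 1/(-85 + 1144*(-221)) = 1/(-85 - 252824) = 1/(-252909) = -1/252909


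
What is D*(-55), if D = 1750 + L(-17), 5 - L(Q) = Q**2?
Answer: -80630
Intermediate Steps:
L(Q) = 5 - Q**2
D = 1466 (D = 1750 + (5 - 1*(-17)**2) = 1750 + (5 - 1*289) = 1750 + (5 - 289) = 1750 - 284 = 1466)
D*(-55) = 1466*(-55) = -80630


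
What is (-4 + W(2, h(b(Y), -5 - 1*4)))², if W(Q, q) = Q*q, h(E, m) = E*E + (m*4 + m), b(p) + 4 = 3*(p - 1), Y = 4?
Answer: 1936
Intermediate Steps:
b(p) = -7 + 3*p (b(p) = -4 + 3*(p - 1) = -4 + 3*(-1 + p) = -4 + (-3 + 3*p) = -7 + 3*p)
h(E, m) = E² + 5*m (h(E, m) = E² + (4*m + m) = E² + 5*m)
(-4 + W(2, h(b(Y), -5 - 1*4)))² = (-4 + 2*((-7 + 3*4)² + 5*(-5 - 1*4)))² = (-4 + 2*((-7 + 12)² + 5*(-5 - 4)))² = (-4 + 2*(5² + 5*(-9)))² = (-4 + 2*(25 - 45))² = (-4 + 2*(-20))² = (-4 - 40)² = (-44)² = 1936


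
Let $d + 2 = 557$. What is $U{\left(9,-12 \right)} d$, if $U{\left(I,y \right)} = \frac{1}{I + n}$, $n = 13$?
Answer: $\frac{555}{22} \approx 25.227$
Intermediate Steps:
$U{\left(I,y \right)} = \frac{1}{13 + I}$ ($U{\left(I,y \right)} = \frac{1}{I + 13} = \frac{1}{13 + I}$)
$d = 555$ ($d = -2 + 557 = 555$)
$U{\left(9,-12 \right)} d = \frac{1}{13 + 9} \cdot 555 = \frac{1}{22} \cdot 555 = \frac{555}{22}$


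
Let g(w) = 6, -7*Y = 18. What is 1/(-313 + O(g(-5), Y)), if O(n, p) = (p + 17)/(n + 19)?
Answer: -175/54674 ≈ -0.0032008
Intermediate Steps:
Y = -18/7 (Y = -1/7*18 = -18/7 ≈ -2.5714)
O(n, p) = (17 + p)/(19 + n)
1/(-313 + O(g(-5), Y)) = 1/(-313 + (17 - 18/7)/(19 + 6)) = 1/(-313 + (101/7)/25) = 1/(-313 + (1/25)*(101/7)) = 1/(-313 + 101/175) = 1/(-54674/175) = -175/54674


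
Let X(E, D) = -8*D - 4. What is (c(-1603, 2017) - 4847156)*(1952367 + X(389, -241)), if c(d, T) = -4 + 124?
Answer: -9472518831476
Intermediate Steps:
c(d, T) = 120
X(E, D) = -4 - 8*D
(c(-1603, 2017) - 4847156)*(1952367 + X(389, -241)) = (120 - 4847156)*(1952367 + (-4 - 8*(-241))) = -4847036*(1952367 + (-4 + 1928)) = -4847036*(1952367 + 1924) = -4847036*1954291 = -9472518831476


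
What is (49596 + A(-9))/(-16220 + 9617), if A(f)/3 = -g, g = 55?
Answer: -16477/2201 ≈ -7.4861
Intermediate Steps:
A(f) = -165 (A(f) = 3*(-1*55) = 3*(-55) = -165)
(49596 + A(-9))/(-16220 + 9617) = (49596 - 165)/(-16220 + 9617) = 49431/(-6603) = 49431*(-1/6603) = -16477/2201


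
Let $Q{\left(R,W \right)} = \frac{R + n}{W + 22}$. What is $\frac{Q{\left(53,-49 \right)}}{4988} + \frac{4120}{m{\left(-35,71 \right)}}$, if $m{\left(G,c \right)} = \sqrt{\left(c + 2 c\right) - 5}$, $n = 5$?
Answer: $- \frac{1}{2322} + \frac{1030 \sqrt{13}}{13} \approx 285.67$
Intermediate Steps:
$Q{\left(R,W \right)} = \frac{5 + R}{22 + W}$ ($Q{\left(R,W \right)} = \frac{R + 5}{W + 22} = \frac{5 + R}{22 + W}$)
$m{\left(G,c \right)} = \sqrt{-5 + 3 c}$ ($m{\left(G,c \right)} = \sqrt{3 c - 5} = \sqrt{-5 + 3 c}$)
$\frac{Q{\left(53,-49 \right)}}{4988} + \frac{4120}{m{\left(-35,71 \right)}} = \frac{\frac{1}{22 - 49} \left(5 + 53\right)}{4988} + \frac{4120}{\sqrt{-5 + 3 \cdot 71}} = \frac{1}{-27} \cdot 58 \cdot \frac{1}{4988} + \frac{4120}{\sqrt{-5 + 213}} = \left(- \frac{1}{27}\right) 58 \cdot \frac{1}{4988} + \frac{4120}{\sqrt{208}} = \left(- \frac{58}{27}\right) \frac{1}{4988} + \frac{4120}{4 \sqrt{13}} = - \frac{1}{2322} + 4120 \frac{\sqrt{13}}{52} = - \frac{1}{2322} + \frac{1030 \sqrt{13}}{13}$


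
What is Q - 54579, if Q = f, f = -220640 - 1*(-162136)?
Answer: -113083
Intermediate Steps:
f = -58504 (f = -220640 + 162136 = -58504)
Q = -58504
Q - 54579 = -58504 - 54579 = -113083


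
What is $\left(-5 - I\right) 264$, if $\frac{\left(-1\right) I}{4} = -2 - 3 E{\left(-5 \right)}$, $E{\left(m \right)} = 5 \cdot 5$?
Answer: $-82632$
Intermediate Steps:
$E{\left(m \right)} = 25$
$I = 308$ ($I = - 4 \left(-2 - 75\right) = \left(-4\right) \left(-77\right) = 308$)
$\left(-5 - I\right) 264 = \left(-5 - 308\right) 264 = \left(-313\right) 264 = -82632$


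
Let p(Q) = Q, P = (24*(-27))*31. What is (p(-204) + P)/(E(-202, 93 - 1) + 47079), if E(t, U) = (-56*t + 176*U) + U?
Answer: -20292/74675 ≈ -0.27174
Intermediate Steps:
P = -20088 (P = -648*31 = -20088)
E(t, U) = -56*t + 177*U
(p(-204) + P)/(E(-202, 93 - 1) + 47079) = (-204 - 20088)/((-56*(-202) + 177*(93 - 1)) + 47079) = -20292/((11312 + 177*92) + 47079) = -20292/((11312 + 16284) + 47079) = -20292/(27596 + 47079) = -20292/74675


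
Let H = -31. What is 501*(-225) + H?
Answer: -112756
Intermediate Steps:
501*(-225) + H = 501*(-225) - 31 = -112725 - 31 = -112756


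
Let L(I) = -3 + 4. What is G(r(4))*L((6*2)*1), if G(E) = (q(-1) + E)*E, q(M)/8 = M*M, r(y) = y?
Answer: 48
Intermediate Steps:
q(M) = 8*M² (q(M) = 8*(M*M) = 8*M²)
G(E) = E*(8 + E) (G(E) = (8*(-1)² + E)*E = (8*1 + E)*E = (8 + E)*E = E*(8 + E))
L(I) = 1
G(r(4))*L((6*2)*1) = (4*(8 + 4))*1 = (4*12)*1 = 48*1 = 48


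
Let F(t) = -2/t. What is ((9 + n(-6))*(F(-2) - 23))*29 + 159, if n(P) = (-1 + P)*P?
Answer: -32379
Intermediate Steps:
n(P) = P*(-1 + P)
((9 + n(-6))*(F(-2) - 23))*29 + 159 = ((9 - 6*(-1 - 6))*(-2/(-2) - 23))*29 + 159 = ((9 - 6*(-7))*(-2*(-½) - 23))*29 + 159 = ((9 + 42)*(1 - 23))*29 + 159 = (51*(-22))*29 + 159 = -1122*29 + 159 = -32538 + 159 = -32379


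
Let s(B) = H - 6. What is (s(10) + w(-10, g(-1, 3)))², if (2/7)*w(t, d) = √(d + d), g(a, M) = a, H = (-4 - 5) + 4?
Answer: 193/2 - 77*I*√2 ≈ 96.5 - 108.89*I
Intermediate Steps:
H = -5 (H = -9 + 4 = -5)
w(t, d) = 7*√2*√d/2 (w(t, d) = 7*√(d + d)/2 = 7*√(2*d)/2 = 7*(√2*√d)/2 = 7*√2*√d/2)
s(B) = -11 (s(B) = -5 - 6 = -11)
(s(10) + w(-10, g(-1, 3)))² = (-11 + 7*√2*√(-1)/2)² = (-11 + 7*√2*I/2)² = (-11 + 7*I*√2/2)²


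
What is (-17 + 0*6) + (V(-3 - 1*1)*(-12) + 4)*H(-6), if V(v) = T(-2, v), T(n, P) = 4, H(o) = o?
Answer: 247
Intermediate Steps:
V(v) = 4
(-17 + 0*6) + (V(-3 - 1*1)*(-12) + 4)*H(-6) = (-17 + 0*6) + (4*(-12) + 4)*(-6) = (-17 + 0) + (-48 + 4)*(-6) = -17 - 44*(-6) = -17 + 264 = 247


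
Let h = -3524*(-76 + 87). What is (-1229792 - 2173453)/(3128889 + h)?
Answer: -680649/618025 ≈ -1.1013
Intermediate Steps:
h = -38764 (h = -3524*11 = -38764)
(-1229792 - 2173453)/(3128889 + h) = (-1229792 - 2173453)/(3128889 - 38764) = -3403245/3090125 = -3403245*1/3090125 = -680649/618025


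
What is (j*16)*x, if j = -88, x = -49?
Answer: 68992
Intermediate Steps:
(j*16)*x = -88*16*(-49) = -1408*(-49) = 68992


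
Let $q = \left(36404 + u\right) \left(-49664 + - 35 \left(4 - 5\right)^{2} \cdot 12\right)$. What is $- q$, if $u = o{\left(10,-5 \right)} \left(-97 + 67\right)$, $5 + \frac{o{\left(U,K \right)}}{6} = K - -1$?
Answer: $1904394016$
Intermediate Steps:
$o{\left(U,K \right)} = -24 + 6 K$ ($o{\left(U,K \right)} = -30 + 6 \left(K - -1\right) = -30 + 6 \left(K + 1\right) = -30 + 6 \left(1 + K\right) = -30 + \left(6 + 6 K\right) = -24 + 6 K$)
$u = 1620$ ($u = \left(-24 + 6 \left(-5\right)\right) \left(-97 + 67\right) = \left(-24 - 30\right) \left(-30\right) = \left(-54\right) \left(-30\right) = 1620$)
$q = -1904394016$ ($q = \left(36404 + 1620\right) \left(-49664 + - 35 \left(4 - 5\right)^{2} \cdot 12\right) = 38024 \left(-49664 + - 35 \left(-1\right)^{2} \cdot 12\right) = 38024 \left(-49664 + \left(-35\right) 1 \cdot 12\right) = 38024 \left(-49664 - 420\right) = 38024 \left(-50084\right) = -1904394016$)
$- q = \left(-1\right) \left(-1904394016\right) = 1904394016$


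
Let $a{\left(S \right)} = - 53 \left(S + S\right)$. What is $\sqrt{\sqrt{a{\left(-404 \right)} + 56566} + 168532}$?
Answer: $\sqrt{168532 + \sqrt{99390}} \approx 410.91$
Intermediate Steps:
$a{\left(S \right)} = - 106 S$ ($a{\left(S \right)} = - 53 \cdot 2 S = - 106 S$)
$\sqrt{\sqrt{a{\left(-404 \right)} + 56566} + 168532} = \sqrt{\sqrt{\left(-106\right) \left(-404\right) + 56566} + 168532} = \sqrt{\sqrt{42824 + 56566} + 168532} = \sqrt{\sqrt{99390} + 168532} = \sqrt{168532 + \sqrt{99390}}$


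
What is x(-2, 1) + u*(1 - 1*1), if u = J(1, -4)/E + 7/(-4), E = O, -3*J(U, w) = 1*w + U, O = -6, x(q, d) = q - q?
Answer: 0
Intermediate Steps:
x(q, d) = 0
J(U, w) = -U/3 - w/3 (J(U, w) = -(1*w + U)/3 = -(w + U)/3 = -(U + w)/3 = -U/3 - w/3)
E = -6
u = -23/12 (u = (-⅓*1 - ⅓*(-4))/(-6) + 7/(-4) = (-⅓ + 4/3)*(-⅙) + 7*(-¼) = 1*(-⅙) - 7/4 = -⅙ - 7/4 = -23/12 ≈ -1.9167)
x(-2, 1) + u*(1 - 1*1) = 0 - 23*(1 - 1*1)/12 = 0 - 23*(1 - 1)/12 = 0 - 23/12*0 = 0 + 0 = 0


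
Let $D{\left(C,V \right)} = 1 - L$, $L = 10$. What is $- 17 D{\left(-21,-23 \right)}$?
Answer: $153$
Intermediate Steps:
$D{\left(C,V \right)} = -9$ ($D{\left(C,V \right)} = 1 - 10 = -9$)
$- 17 D{\left(-21,-23 \right)} = \left(-17\right) \left(-9\right) = 153$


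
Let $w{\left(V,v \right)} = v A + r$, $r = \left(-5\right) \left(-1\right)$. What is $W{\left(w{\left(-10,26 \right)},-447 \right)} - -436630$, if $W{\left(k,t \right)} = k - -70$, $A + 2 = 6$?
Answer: $436809$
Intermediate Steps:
$r = 5$
$A = 4$ ($A = -2 + 6 = 4$)
$w{\left(V,v \right)} = 5 + 4 v$ ($w{\left(V,v \right)} = v 4 + 5 = 4 v + 5 = 5 + 4 v$)
$W{\left(k,t \right)} = 70 + k$ ($W{\left(k,t \right)} = k + 70 = 70 + k$)
$W{\left(w{\left(-10,26 \right)},-447 \right)} - -436630 = \left(70 + \left(5 + 4 \cdot 26\right)\right) - -436630 = \left(70 + \left(5 + 104\right)\right) + 436630 = \left(70 + 109\right) + 436630 = 179 + 436630 = 436809$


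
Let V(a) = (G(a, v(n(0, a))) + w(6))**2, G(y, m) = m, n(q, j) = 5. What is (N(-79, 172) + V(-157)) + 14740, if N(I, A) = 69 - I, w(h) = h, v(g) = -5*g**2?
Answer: 29049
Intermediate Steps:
V(a) = 14161 (V(a) = (-5*5**2 + 6)**2 = (-5*25 + 6)**2 = (-125 + 6)**2 = (-119)**2 = 14161)
(N(-79, 172) + V(-157)) + 14740 = ((69 - 1*(-79)) + 14161) + 14740 = ((69 + 79) + 14161) + 14740 = (148 + 14161) + 14740 = 14309 + 14740 = 29049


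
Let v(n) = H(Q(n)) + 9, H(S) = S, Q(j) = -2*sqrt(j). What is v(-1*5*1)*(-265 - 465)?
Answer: -6570 + 1460*I*sqrt(5) ≈ -6570.0 + 3264.7*I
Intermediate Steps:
v(n) = 9 - 2*sqrt(n) (v(n) = -2*sqrt(n) + 9 = 9 - 2*sqrt(n))
v(-1*5*1)*(-265 - 465) = (9 - 2*I*sqrt(5))*(-265 - 465) = (9 - 2*I*sqrt(5))*(-730) = -6570 + 1460*I*sqrt(5)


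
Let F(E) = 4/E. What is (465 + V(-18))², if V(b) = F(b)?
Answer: 17497489/81 ≈ 2.1602e+5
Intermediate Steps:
V(b) = 4/b
(465 + V(-18))² = (465 + 4/(-18))² = (465 + 4*(-1/18))² = (465 - 2/9)² = (4183/9)² = 17497489/81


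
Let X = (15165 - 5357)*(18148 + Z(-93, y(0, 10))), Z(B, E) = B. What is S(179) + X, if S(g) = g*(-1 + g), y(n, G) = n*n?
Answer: 177115302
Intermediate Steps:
y(n, G) = n²
X = 177083440 (X = (15165 - 5357)*(18148 - 93) = 9808*18055 = 177083440)
S(179) + X = 179*(-1 + 179) + 177083440 = 179*178 + 177083440 = 31862 + 177083440 = 177115302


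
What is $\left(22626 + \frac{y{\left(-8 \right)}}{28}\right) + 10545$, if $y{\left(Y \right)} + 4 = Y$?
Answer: $\frac{232194}{7} \approx 33171.0$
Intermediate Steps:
$y{\left(Y \right)} = -4 + Y$
$\left(22626 + \frac{y{\left(-8 \right)}}{28}\right) + 10545 = \left(22626 + \frac{-4 - 8}{28}\right) + 10545 = \left(22626 - \frac{3}{7}\right) + 10545 = \frac{158379}{7} + 10545 = \frac{232194}{7}$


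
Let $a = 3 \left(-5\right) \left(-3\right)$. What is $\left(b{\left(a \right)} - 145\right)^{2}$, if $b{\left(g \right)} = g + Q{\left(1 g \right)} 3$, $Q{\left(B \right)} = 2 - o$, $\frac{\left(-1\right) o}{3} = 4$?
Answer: $3364$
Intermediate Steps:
$o = -12$ ($o = \left(-3\right) 4 = -12$)
$Q{\left(B \right)} = 14$ ($Q{\left(B \right)} = 2 - -12 = 2 + 12 = 14$)
$a = 45$ ($a = \left(-15\right) \left(-3\right) = 45$)
$b{\left(g \right)} = 42 + g$ ($b{\left(g \right)} = g + 14 \cdot 3 = g + 42 = 42 + g$)
$\left(b{\left(a \right)} - 145\right)^{2} = \left(\left(42 + 45\right) - 145\right)^{2} = \left(87 - 145\right)^{2} = \left(-58\right)^{2} = 3364$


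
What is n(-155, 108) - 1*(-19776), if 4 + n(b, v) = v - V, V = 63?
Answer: 19817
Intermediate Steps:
n(b, v) = -67 + v (n(b, v) = -4 + (v - 1*63) = -4 + (v - 63) = -4 + (-63 + v) = -67 + v)
n(-155, 108) - 1*(-19776) = (-67 + 108) - 1*(-19776) = 41 + 19776 = 19817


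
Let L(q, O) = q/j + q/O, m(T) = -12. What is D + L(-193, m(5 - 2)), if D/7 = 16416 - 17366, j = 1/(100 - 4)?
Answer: -301943/12 ≈ -25162.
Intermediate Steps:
j = 1/96 ≈ 0.010417
L(q, O) = 96*q + q/O (L(q, O) = q/(1/96) + q/O = q*96 + q/O = 96*q + q/O)
D = -6650 (D = 7*(16416 - 17366) = 7*(-950) = -6650)
D + L(-193, m(5 - 2)) = -6650 + (96*(-193) - 193/(-12)) = -6650 + (-18528 - 193*(-1/12)) = -6650 + (-18528 + 193/12) = -6650 - 222143/12 = -301943/12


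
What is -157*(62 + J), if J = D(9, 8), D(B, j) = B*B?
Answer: -22451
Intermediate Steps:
D(B, j) = B²
J = 81 (J = 9² = 81)
-157*(62 + J) = -157*(62 + 81) = -157*143 = -22451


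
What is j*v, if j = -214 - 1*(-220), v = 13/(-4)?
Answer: -39/2 ≈ -19.500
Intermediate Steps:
v = -13/4 (v = 13*(-1/4) = -13/4 ≈ -3.2500)
j = 6 (j = -214 + 220 = 6)
j*v = 6*(-13/4) = -39/2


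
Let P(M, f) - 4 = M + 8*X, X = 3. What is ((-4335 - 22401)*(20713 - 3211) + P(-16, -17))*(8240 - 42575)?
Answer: 16066495349100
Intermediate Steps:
P(M, f) = 28 + M (P(M, f) = 4 + (M + 8*3) = 4 + (M + 24) = 4 + (24 + M) = 28 + M)
((-4335 - 22401)*(20713 - 3211) + P(-16, -17))*(8240 - 42575) = ((-4335 - 22401)*(20713 - 3211) + (28 - 16))*(8240 - 42575) = (-26736*17502 + 12)*(-34335) = (-467933472 + 12)*(-34335) = -467933460*(-34335) = 16066495349100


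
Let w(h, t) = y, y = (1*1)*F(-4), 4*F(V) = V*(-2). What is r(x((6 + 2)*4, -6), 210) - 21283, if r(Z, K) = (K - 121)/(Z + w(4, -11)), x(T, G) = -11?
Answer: -191636/9 ≈ -21293.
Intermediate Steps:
F(V) = -V/2 (F(V) = (V*(-2))/4 = (-2*V)/4 = -V/2)
y = 2 (y = (1*1)*(-1/2*(-4)) = 1*2 = 2)
w(h, t) = 2
r(Z, K) = (-121 + K)/(2 + Z) (r(Z, K) = (K - 121)/(Z + 2) = (-121 + K)/(2 + Z))
r(x((6 + 2)*4, -6), 210) - 21283 = (-121 + 210)/(2 - 11) - 21283 = 89/(-9) - 21283 = -1/9*89 - 21283 = -89/9 - 21283 = -191636/9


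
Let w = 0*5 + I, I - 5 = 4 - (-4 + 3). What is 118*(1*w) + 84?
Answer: 1264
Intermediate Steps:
I = 10 (I = 5 + (4 - (-4 + 3)) = 5 + (4 - 1*(-1)) = 5 + (4 + 1) = 5 + 5 = 10)
w = 10 (w = 0*5 + 10 = 0 + 10 = 10)
118*(1*w) + 84 = 118*(1*10) + 84 = 118*10 + 84 = 1180 + 84 = 1264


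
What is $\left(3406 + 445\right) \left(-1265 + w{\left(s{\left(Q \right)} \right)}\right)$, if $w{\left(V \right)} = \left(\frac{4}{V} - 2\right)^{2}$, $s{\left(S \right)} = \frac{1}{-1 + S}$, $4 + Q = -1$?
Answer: $-2268239$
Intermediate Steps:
$Q = -5$ ($Q = -4 - 1 = -5$)
$w{\left(V \right)} = \left(-2 + \frac{4}{V}\right)^{2}$
$\left(3406 + 445\right) \left(-1265 + w{\left(s{\left(Q \right)} \right)}\right) = \left(3406 + 445\right) \left(-1265 + \frac{4 \left(-2 + \frac{1}{-1 - 5}\right)^{2}}{\frac{1}{\left(-1 - 5\right)^{2}}}\right) = 3851 \left(-1265 + \frac{4 \left(-2 + \frac{1}{-6}\right)^{2}}{\frac{1}{36}}\right) = 3851 \left(-1265 + \frac{4 \left(-2 - \frac{1}{6}\right)^{2}}{\frac{1}{36}}\right) = 3851 \left(-1265 + 4 \cdot 36 \left(- \frac{13}{6}\right)^{2}\right) = 3851 \left(-1265 + 4 \cdot 36 \cdot \frac{169}{36}\right) = 3851 \left(-1265 + 676\right) = 3851 \left(-589\right) = -2268239$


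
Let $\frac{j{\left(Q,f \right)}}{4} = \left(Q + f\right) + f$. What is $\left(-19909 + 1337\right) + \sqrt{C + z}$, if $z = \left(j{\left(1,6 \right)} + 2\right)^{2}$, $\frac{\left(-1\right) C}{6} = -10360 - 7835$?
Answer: $-18572 + 3 \sqrt{12454} \approx -18237.0$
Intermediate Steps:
$C = 109170$ ($C = - 6 \left(-10360 - 7835\right) = \left(-6\right) \left(-18195\right) = 109170$)
$j{\left(Q,f \right)} = 4 Q + 8 f$ ($j{\left(Q,f \right)} = 4 \left(\left(Q + f\right) + f\right) = 4 \left(Q + 2 f\right) = 4 Q + 8 f$)
$z = 2916$ ($z = \left(\left(4 \cdot 1 + 8 \cdot 6\right) + 2\right)^{2} = \left(\left(4 + 48\right) + 2\right)^{2} = \left(52 + 2\right)^{2} = 54^{2} = 2916$)
$\left(-19909 + 1337\right) + \sqrt{C + z} = \left(-19909 + 1337\right) + \sqrt{109170 + 2916} = -18572 + \sqrt{112086} = -18572 + 3 \sqrt{12454}$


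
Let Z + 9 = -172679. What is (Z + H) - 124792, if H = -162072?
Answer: -459552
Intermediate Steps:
Z = -172688 (Z = -9 - 172679 = -172688)
(Z + H) - 124792 = (-172688 - 162072) - 124792 = -334760 - 124792 = -459552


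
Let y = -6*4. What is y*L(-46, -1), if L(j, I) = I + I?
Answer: 48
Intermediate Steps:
L(j, I) = 2*I
y = -24
y*L(-46, -1) = -48*(-1) = -24*(-2) = 48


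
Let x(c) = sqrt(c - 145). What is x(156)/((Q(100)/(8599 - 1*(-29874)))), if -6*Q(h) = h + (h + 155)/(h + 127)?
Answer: -52400226*sqrt(11)/22955 ≈ -7571.0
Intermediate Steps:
x(c) = sqrt(-145 + c)
Q(h) = -h/6 - (155 + h)/(6*(127 + h)) (Q(h) = -(h + (h + 155)/(h + 127))/6 = -(h + (155 + h)/(127 + h))/6 = -h/6 - (155 + h)/(6*(127 + h)))
x(156)/((Q(100)/(8599 - 1*(-29874)))) = sqrt(-145 + 156)/((((-155 - 1*100**2 - 128*100)/(6*(127 + 100)))/(8599 - 1*(-29874)))) = sqrt(11)/((((1/6)*(-155 - 1*10000 - 12800)/227)/(8599 + 29874))) = sqrt(11)/((((1/6)*(1/227)*(-155 - 10000 - 12800))/38473)) = sqrt(11)/((((1/6)*(1/227)*(-22955))*(1/38473))) = sqrt(11)/((-22955/1362*1/38473)) = sqrt(11)/(-22955/52400226) = sqrt(11)*(-52400226/22955) = -52400226*sqrt(11)/22955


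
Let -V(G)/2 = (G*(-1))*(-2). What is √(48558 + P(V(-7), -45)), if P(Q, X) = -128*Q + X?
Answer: √44929 ≈ 211.96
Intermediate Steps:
V(G) = -4*G (V(G) = -2*G*(-1)*(-2) = -2*(-G)*(-2) = -4*G)
P(Q, X) = X - 128*Q
√(48558 + P(V(-7), -45)) = √(48558 + (-45 - (-512)*(-7))) = √(48558 + (-45 - 128*28)) = √(48558 + (-45 - 3584)) = √(48558 - 3629) = √44929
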